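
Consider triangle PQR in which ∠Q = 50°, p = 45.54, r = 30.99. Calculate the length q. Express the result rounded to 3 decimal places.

34.928

By the law of cosines, q² = r² + p² − 2·r·p·cos Q = 1220, so q ≈ 34.928.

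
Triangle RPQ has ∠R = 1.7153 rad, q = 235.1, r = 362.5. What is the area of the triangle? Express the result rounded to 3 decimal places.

Law of sines: sin Q = q·sin R/r ≈ 0.64179.
Since r ≥ q, only the acute value applies: ∠Q ≈ 0.6968 rad.
Then ∠P = π − ∠R − ∠Q ≈ 0.7295 rad.
Law of sines gives p = r·sin P/sin R ≈ 244.14.
Area = ½·r·q·sin P ≈ 28399.

28399.404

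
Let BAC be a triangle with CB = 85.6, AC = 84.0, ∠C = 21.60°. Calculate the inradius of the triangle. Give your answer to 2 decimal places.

r ≈ 13.14

By the law of cosines, BA² = AC² + CB² − 2·AC·CB·cos C = 1012.4, so BA ≈ 31.819.
Area = ½·AC·CB·sin C ≈ 1323.5.
Semiperimeter s = (84+85.6+31.819)/2 = 100.71.
Inradius = area/s = 1323.5/100.71 ≈ 13.142.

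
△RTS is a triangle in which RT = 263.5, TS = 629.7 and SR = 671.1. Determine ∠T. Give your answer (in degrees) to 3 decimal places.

By the law of cosines, cos T = (RT² + TS² − SR²) / (2·RT·TS) ≈ 0.04695, so ∠T ≈ 87.31°.

87.309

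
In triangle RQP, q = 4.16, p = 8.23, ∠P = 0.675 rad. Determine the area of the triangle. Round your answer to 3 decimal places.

14.371

Law of sines: sin Q = q·sin P/p ≈ 0.31587.
Since p ≥ q, only the acute value applies: ∠Q ≈ 0.321 rad.
Then ∠R = π − ∠P − ∠Q ≈ 2.145 rad.
Law of sines gives r = p·sin R/sin P ≈ 11.056.
Area = ½·p·q·sin R ≈ 14.371.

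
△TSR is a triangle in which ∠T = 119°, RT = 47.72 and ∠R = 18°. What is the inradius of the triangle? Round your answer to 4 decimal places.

6.9131

The third angle is ∠S = 180° − ∠R − ∠T = 43.00°.
Law of sines: SR = RT·sin T/sin S ≈ 61.198.
Law of sines: TS = RT·sin R/sin S ≈ 21.622.
Area = ½·RT·SR·sin R ≈ 451.22.
Semiperimeter s = (61.198+47.72+21.622)/2 = 65.27.
Inradius = area/s = 451.22/65.27 ≈ 6.9131.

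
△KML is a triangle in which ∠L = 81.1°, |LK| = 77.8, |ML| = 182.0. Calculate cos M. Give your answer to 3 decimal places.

By the law of cosines, |KM|² = |ML|² + |LK|² − 2·|ML|·|LK|·cos L = 34796, so |KM| ≈ 186.54.
Law of cosines again: cos M = (|KM|² + |ML|² − |LK|²)/(2·|KM|·|ML|) ≈ 0.91116, so ∠M ≈ 24.33°.

cos M ≈ 0.911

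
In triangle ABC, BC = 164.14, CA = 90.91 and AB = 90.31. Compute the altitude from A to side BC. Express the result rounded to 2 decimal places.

Semiperimeter s = (164.14 + 90.91 + 90.31)/2 = 172.68.
Heron's formula: area = √(172.68·8.54·81.77·82.37) ≈ 3151.6.
The altitude from A has length 2·area/BC ≈ 38.401.

38.40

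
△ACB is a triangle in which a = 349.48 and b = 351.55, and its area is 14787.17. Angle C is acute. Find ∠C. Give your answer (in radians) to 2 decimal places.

From area = ½·b·a·sin C, we get sin C = 2·area/(b·a) ≈ 0.24072.
Taking the acute solution, ∠C ≈ 0.2431 rad.

0.24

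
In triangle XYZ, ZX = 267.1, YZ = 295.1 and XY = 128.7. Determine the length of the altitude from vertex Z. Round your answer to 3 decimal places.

h_Z ≈ 267.081

Semiperimeter s = (295.1 + 267.1 + 128.7)/2 = 345.45.
Heron's formula: area = √(345.45·50.35·78.35·216.75) ≈ 17187.
The altitude from Z has length 2·area/XY ≈ 267.08.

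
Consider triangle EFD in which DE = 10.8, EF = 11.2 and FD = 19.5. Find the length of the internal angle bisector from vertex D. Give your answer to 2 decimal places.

By the law of cosines, cos D = (FD² + DE² − EF²) / (2·FD·DE) ≈ 0.88189, so ∠D ≈ 28.13°.
The bisector from D has length 2·FD·DE·cos(∠D/2)/(FD+DE) ≈ 13.484.

t_D ≈ 13.48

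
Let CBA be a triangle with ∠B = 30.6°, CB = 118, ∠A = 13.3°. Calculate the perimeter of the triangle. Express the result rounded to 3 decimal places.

The third angle is ∠C = 180° − ∠B − ∠A = 136.10°.
Law of sines: BA = CB·sin C/sin A ≈ 355.67.
Law of sines: AC = CB·sin B/sin A ≈ 261.1.
Semiperimeter s = (355.67+261.1+118)/2 = 367.39.
Perimeter = 355.67 + 261.1 + 118 = 734.77.

perimeter ≈ 734.772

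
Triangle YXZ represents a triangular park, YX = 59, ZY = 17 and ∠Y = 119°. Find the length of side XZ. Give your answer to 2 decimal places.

68.87

By the law of cosines, XZ² = ZY² + YX² − 2·ZY·YX·cos Y = 4742.5, so XZ ≈ 68.866.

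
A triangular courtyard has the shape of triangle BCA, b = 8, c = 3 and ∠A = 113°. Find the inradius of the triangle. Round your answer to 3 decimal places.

By the law of cosines, a² = b² + c² − 2·b·c·cos A = 91.755, so a ≈ 9.5789.
Area = ½·b·c·sin A ≈ 11.046.
Semiperimeter s = (8+3+9.5789)/2 = 10.289.
Inradius = area/s = 11.046/10.289 ≈ 1.0735.

1.074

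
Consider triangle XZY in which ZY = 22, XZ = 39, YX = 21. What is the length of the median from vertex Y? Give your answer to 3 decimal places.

Median from Y: ½√(2·ZY² + 2·YX² − XZ²) ≈ 9.0692.

9.069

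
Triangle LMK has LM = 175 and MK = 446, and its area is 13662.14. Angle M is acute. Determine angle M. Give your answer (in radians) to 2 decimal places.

0.36

From area = ½·LM·MK·sin M, we get sin M = 2·area/(LM·MK) ≈ 0.35009.
Taking the acute solution, ∠M ≈ 0.358 rad.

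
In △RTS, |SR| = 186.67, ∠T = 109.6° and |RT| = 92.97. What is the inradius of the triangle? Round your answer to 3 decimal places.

Law of sines: sin S = |RT|·sin T/|SR| ≈ 0.46919.
Since |SR| ≥ |RT|, only the acute value applies: ∠S ≈ 27.98°.
Then ∠R = 180° − ∠T − ∠S ≈ 42.42°.
Law of sines gives |TS| = |SR|·sin R/sin T ≈ 133.66.
Area = ½·|SR|·|RT|·sin R ≈ 5853.2.
Semiperimeter s = (133.66+186.67+92.97)/2 = 206.65.
Inradius = area/s = 5853.2/206.65 ≈ 28.324.

r ≈ 28.324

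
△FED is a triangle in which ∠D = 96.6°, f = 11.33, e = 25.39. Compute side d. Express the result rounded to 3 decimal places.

By the law of cosines, d² = f² + e² − 2·f·e·cos D = 839.15, so d ≈ 28.968.

28.968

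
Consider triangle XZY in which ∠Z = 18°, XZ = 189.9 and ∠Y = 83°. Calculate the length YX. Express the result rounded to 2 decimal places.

59.12

The third angle is ∠X = 180° − ∠Z − ∠Y = 79.00°.
Law of sines: YX = XZ·sin Z/sin Y ≈ 59.123.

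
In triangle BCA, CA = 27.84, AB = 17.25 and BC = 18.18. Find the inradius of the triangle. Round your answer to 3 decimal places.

Semiperimeter s = (27.84 + 17.25 + 18.18)/2 = 31.635.
Heron's formula: area = √(31.635·3.795·14.385·13.455) ≈ 152.44.
Inradius = area/s = 152.44/31.635 ≈ 4.8186.

4.819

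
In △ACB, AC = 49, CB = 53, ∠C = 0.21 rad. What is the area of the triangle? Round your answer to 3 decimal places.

area ≈ 270.685

Area = ½·AC·CB·sin C ≈ 270.69.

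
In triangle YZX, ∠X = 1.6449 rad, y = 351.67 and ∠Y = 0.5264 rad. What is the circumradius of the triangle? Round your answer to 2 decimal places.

349.97

The third angle is ∠Z = π − ∠X − ∠Y = 0.9703 rad.
Law of sines: z = y·sin Z/sin Y ≈ 577.49.
Law of sines: x = y·sin X/sin Y ≈ 698.03.
Circumradius = y/(2 sin Y) ≈ 349.97.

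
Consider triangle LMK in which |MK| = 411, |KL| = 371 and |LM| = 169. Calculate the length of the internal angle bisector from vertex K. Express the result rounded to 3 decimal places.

381.260

By the law of cosines, cos K = (|MK|² + |KL|² − |LM|²) / (2·|MK|·|KL|) ≈ 0.91159, so ∠K ≈ 24.27°.
The bisector from K has length 2·|MK|·|KL|·cos(∠K/2)/(|MK|+|KL|) ≈ 381.26.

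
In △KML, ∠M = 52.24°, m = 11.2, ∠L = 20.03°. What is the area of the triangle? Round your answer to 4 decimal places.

The third angle is ∠K = 180° − ∠M − ∠L = 107.73°.
Law of sines: k = m·sin K/sin M ≈ 13.494.
Law of sines: l = m·sin L/sin M ≈ 4.8523.
Area = ½·m·k·sin L ≈ 25.882.

area ≈ 25.8822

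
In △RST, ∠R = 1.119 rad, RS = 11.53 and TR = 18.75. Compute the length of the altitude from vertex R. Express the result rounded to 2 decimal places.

By the law of cosines, ST² = TR² + RS² − 2·TR·RS·cos R = 295.74, so ST ≈ 17.197.
Area = ½·TR·RS·sin R ≈ 97.248.
The altitude from R has length 2·area/ST ≈ 11.31.

h_R ≈ 11.31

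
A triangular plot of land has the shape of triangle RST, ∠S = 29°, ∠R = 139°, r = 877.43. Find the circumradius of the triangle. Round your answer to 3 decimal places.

668.713

The third angle is ∠T = 180° − ∠R − ∠S = 12.00°.
Law of sines: s = r·sin S/sin R ≈ 648.4.
Law of sines: t = r·sin T/sin R ≈ 278.07.
Circumradius = r/(2 sin R) ≈ 668.71.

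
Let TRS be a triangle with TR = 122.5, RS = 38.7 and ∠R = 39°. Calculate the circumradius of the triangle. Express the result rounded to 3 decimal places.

By the law of cosines, ST² = TR² + RS² − 2·TR·RS·cos R = 9135.4, so ST ≈ 95.579.
Area = ½·TR·RS·sin R ≈ 1491.7.
Circumradius = ST/(2 sin R) ≈ 75.939.

75.939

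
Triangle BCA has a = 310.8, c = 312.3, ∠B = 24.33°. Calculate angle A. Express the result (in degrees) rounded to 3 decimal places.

By the law of cosines, b² = c² + a² − 2·c·a·cos B = 17243, so b ≈ 131.31.
Law of cosines again: cos A = (b² + c² − a²)/(2·b·c) ≈ 0.22163, so ∠A ≈ 77.20°.

∠A ≈ 77.195°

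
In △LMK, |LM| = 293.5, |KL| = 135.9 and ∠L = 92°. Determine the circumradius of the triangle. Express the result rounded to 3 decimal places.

R ≈ 163.956

By the law of cosines, |MK|² = |KL|² + |LM|² − 2·|KL|·|LM|·cos L = 1.074e+05, so |MK| ≈ 327.71.
Area = ½·|KL|·|LM|·sin L ≈ 19931.
Circumradius = |MK|/(2 sin L) ≈ 163.96.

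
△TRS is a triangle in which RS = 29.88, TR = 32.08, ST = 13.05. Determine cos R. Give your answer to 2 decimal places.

By the law of cosines, cos R = (TR² + RS² − ST²) / (2·TR·RS) ≈ 0.91369, so ∠R ≈ 23.98°.

cos R ≈ 0.91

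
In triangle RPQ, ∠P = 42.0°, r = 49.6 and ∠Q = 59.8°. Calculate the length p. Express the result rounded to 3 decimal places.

33.905

The third angle is ∠R = 180° − ∠P − ∠Q = 78.20°.
Law of sines: p = r·sin P/sin R ≈ 33.905.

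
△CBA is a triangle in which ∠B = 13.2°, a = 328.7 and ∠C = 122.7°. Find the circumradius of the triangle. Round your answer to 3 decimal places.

The third angle is ∠A = 180° − ∠C − ∠B = 44.10°.
Law of sines: c = a·sin C/sin A ≈ 397.47.
Law of sines: b = a·sin B/sin A ≈ 107.86.
Circumradius = a/(2 sin A) ≈ 236.16.

236.165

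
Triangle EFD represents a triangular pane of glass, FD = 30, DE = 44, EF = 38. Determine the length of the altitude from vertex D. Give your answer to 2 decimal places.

h_D ≈ 29.52

Semiperimeter s = (30 + 44 + 38)/2 = 56.
Heron's formula: area = √(56·26·12·18) ≈ 560.8.
The altitude from D has length 2·area/EF ≈ 29.516.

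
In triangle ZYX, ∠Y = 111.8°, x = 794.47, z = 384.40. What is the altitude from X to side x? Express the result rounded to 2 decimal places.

h_X ≈ 356.91

By the law of cosines, y² = x² + z² − 2·x·z·cos Y = 1.0058e+06, so y ≈ 1002.9.
Area = ½·x·z·sin Y ≈ 1.4178e+05.
The altitude from X has length 2·area/x ≈ 356.91.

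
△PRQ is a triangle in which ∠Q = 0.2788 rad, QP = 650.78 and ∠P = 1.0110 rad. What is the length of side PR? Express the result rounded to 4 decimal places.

186.4070

The third angle is ∠R = π − ∠Q − ∠P = 1.8518 rad.
Law of sines: PR = QP·sin Q/sin R ≈ 186.41.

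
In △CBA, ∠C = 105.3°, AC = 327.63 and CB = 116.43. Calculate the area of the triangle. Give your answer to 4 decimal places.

area ≈ 18396.9848

Area = ½·AC·CB·sin C ≈ 18397.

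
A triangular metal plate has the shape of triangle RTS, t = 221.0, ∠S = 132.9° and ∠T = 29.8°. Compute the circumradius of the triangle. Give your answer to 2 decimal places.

The third angle is ∠R = 180° − ∠T − ∠S = 17.30°.
Law of sines: r = t·sin R/sin T ≈ 132.24.
Law of sines: s = t·sin S/sin T ≈ 325.76.
Circumradius = t/(2 sin T) ≈ 222.35.

222.35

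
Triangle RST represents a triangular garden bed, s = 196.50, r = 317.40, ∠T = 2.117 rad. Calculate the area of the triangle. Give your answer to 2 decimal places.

Area = ½·r·s·sin T ≈ 26647.

26647.28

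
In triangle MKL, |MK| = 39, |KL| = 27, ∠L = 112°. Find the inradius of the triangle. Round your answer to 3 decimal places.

r ≈ 5.775

Law of sines: sin M = |KL|·sin L/|MK| ≈ 0.64190.
Since |MK| ≥ |KL|, only the acute value applies: ∠M ≈ 39.93°.
Then ∠K = 180° − ∠L − ∠M ≈ 28.07°.
Law of sines gives |LM| = |MK|·sin K/sin L ≈ 19.79.
Area = ½·|MK|·|KL|·sin K ≈ 247.72.
Semiperimeter s = (27+19.79+39)/2 = 42.895.
Inradius = area/s = 247.72/42.895 ≈ 5.7749.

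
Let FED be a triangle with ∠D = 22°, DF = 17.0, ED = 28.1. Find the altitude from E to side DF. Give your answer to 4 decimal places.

By the law of cosines, FE² = ED² + DF² − 2·ED·DF·cos D = 192.78, so FE ≈ 13.884.
Area = ½·ED·DF·sin D ≈ 89.475.
The altitude from E has length 2·area/DF ≈ 10.526.

h_E ≈ 10.5264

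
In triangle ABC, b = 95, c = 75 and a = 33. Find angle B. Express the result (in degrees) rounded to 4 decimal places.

∠B ≈ 117.8312°

By the law of cosines, cos B = (c² + a² − b²) / (2·c·a) ≈ -0.46687, so ∠B ≈ 117.83°.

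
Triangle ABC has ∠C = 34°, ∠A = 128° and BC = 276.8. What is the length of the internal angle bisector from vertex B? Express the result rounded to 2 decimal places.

226.96

The third angle is ∠B = 180° − ∠C − ∠A = 18.00°.
Law of sines: CA = BC·sin B/sin A ≈ 108.55.
Law of sines: AB = BC·sin C/sin A ≈ 196.42.
The bisector from B has length 2·AB·BC·cos(∠B/2)/(AB+BC) ≈ 226.96.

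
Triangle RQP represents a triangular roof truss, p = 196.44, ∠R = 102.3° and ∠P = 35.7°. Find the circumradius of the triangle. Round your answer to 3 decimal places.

168.317

The third angle is ∠Q = 180° − ∠P − ∠R = 42.00°.
Law of sines: r = p·sin R/sin P ≈ 328.91.
Law of sines: q = p·sin Q/sin P ≈ 225.25.
Circumradius = p/(2 sin P) ≈ 168.32.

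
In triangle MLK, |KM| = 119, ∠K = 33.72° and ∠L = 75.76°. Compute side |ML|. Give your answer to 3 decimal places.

The third angle is ∠M = 180° − ∠L − ∠K = 70.52°.
Law of sines: |ML| = |KM|·sin K/sin L ≈ 68.155.

68.155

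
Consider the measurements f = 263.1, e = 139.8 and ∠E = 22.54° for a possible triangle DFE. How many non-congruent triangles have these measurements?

f·sin E = 263.1·sin(22.54°) ≈ 100.9.
Since f sin E < e < f (100.9 < 139.8 < 263.1), two triangles exist.

2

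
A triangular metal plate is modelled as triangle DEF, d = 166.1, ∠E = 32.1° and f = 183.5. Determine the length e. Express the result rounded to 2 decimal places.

By the law of cosines, e² = f² + d² − 2·f·d·cos E = 9622, so e ≈ 98.092.

98.09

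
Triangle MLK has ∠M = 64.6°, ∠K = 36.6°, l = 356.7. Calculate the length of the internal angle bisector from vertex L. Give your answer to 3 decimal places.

201.841

The third angle is ∠L = 180° − ∠K − ∠M = 78.80°.
Law of sines: m = l·sin M/sin L ≈ 328.48.
Law of sines: k = l·sin K/sin L ≈ 216.8.
The bisector from L has length 2·k·m·cos(∠L/2)/(k+m) ≈ 201.84.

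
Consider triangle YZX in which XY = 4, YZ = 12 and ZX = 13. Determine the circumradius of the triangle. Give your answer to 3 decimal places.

By the law of cosines, cos Y = (XY² + YZ² − ZX²) / (2·XY·YZ) ≈ -0.09375, so ∠Y ≈ 1.665 rad.
Circumradius = ZX/(2 sin Y) ≈ 6.5288.

6.529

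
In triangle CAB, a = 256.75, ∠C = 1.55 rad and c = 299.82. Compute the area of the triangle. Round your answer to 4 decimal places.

Law of sines: sin A = a·sin C/c ≈ 0.85616.
Since c ≥ a, only the acute value applies: ∠A ≈ 1.028 rad.
Then ∠B = π − ∠C − ∠A ≈ 0.564 rad.
Law of sines gives b = c·sin B/sin C ≈ 160.26.
Area = ½·c·a·sin B ≈ 20569.

20568.7141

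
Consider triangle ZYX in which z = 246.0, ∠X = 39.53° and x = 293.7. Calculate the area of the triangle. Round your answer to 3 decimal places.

34307.161

Law of sines: sin Z = z·sin X/x ≈ 0.53311.
Since x ≥ z, only the acute value applies: ∠Z ≈ 32.22°.
Then ∠Y = 180° − ∠X − ∠Z ≈ 108.25°.
Law of sines gives y = x·sin Y/sin X ≈ 438.22.
Area = ½·x·z·sin Y ≈ 34307.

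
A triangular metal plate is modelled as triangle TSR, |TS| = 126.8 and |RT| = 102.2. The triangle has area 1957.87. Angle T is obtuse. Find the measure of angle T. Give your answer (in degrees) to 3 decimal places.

From area = ½·|RT|·|TS|·sin T, we get sin T = 2·area/(|RT|·|TS|) ≈ 0.30216.
Taking the obtuse solution, ∠T ≈ 162.41°.

∠T ≈ 162.412°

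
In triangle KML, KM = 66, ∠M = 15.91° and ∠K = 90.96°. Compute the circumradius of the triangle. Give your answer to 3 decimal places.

The third angle is ∠L = 180° − ∠K − ∠M = 73.13°.
Law of sines: ML = KM·sin K/sin L ≈ 68.958.
Law of sines: LK = KM·sin M/sin L ≈ 18.906.
Circumradius = KM/(2 sin L) ≈ 34.484.

34.484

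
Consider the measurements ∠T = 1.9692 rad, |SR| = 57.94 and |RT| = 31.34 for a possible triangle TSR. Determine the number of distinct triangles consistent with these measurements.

|RT|·sin T = 31.34·sin(1.9692 rad) ≈ 28.89.
Since ∠T is not acute, a triangle exists only if |SR| > |RT|; here |SR| > |RT|, so there is exactly one triangle.

1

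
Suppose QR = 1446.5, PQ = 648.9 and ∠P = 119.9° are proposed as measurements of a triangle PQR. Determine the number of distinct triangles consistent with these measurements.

PQ·sin P = 648.9·sin(119.9°) ≈ 562.5.
Since ∠P is not acute, a triangle exists only if QR > PQ; here QR > PQ, so there is exactly one triangle.

1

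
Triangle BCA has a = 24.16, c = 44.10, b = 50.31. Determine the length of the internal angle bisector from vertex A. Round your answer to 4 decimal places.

By the law of cosines, cos A = (b² + c² − a²) / (2·b·c) ≈ 0.87715, so ∠A ≈ 28.70°.
The bisector from A has length 2·b·c·cos(∠A/2)/(b+c) ≈ 45.534.

t_A ≈ 45.5343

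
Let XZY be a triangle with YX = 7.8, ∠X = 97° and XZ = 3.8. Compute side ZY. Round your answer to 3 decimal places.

By the law of cosines, ZY² = YX² + XZ² − 2·YX·XZ·cos X = 82.504, so ZY ≈ 9.0832.

9.083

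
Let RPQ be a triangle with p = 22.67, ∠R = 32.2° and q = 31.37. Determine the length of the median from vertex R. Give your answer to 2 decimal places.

By the law of cosines, r² = p² + q² − 2·p·q·cos R = 294.45, so r ≈ 17.16.
Median from R: ½√(2·p² + 2·q² − r²) ≈ 25.988.

25.99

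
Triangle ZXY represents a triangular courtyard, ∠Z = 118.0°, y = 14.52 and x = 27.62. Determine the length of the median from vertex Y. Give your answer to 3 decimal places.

m_Y ≈ 31.684

By the law of cosines, z² = x² + y² − 2·x·y·cos Z = 1350.3, so z ≈ 36.746.
Median from Y: ½√(2·z² + 2·x² − y²) ≈ 31.684.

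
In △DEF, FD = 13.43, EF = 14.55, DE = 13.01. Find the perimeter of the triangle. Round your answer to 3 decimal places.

perimeter ≈ 40.990

Perimeter = 14.55 + 13.43 + 13.01 = 40.99.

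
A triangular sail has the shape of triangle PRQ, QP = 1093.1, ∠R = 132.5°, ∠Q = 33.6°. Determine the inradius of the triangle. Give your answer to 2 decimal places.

The third angle is ∠P = 180° − ∠R − ∠Q = 13.90°.
Law of sines: RQ = QP·sin P/sin R ≈ 356.17.
Law of sines: PR = QP·sin Q/sin R ≈ 820.47.
Area = ½·QP·RQ·sin Q ≈ 1.0772e+05.
Semiperimeter s = (356.17+1093.1+820.47)/2 = 1134.9.
Inradius = area/s = 1.0772e+05/1134.9 ≈ 94.923.

94.92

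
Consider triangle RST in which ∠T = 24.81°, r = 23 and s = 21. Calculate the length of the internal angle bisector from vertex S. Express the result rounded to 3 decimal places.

11.409

By the law of cosines, t² = r² + s² − 2·r·s·cos T = 93.158, so t ≈ 9.6518.
Law of cosines again: cos S = (t² + r² − s²)/(2·t·r) ≈ 0.40803, so ∠S ≈ 65.92°.
The bisector from S has length 2·t·r·cos(∠S/2)/(t+r) ≈ 11.409.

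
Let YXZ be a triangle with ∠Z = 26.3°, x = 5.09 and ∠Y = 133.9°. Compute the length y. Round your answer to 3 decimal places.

10.827

The third angle is ∠X = 180° − ∠Z − ∠Y = 19.80°.
Law of sines: y = x·sin Y/sin X ≈ 10.827.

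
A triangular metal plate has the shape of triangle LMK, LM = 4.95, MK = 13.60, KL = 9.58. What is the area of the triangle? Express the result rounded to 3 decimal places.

Semiperimeter s = (13.6 + 9.58 + 4.95)/2 = 14.065.
Heron's formula: area = √(14.065·0.465·4.485·9.115) ≈ 16.351.

area ≈ 16.351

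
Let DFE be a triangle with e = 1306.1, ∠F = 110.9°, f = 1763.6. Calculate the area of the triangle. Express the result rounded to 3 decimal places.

492604.432

Law of sines: sin E = e·sin F/f ≈ 0.69186.
Since f ≥ e, only the acute value applies: ∠E ≈ 43.78°.
Then ∠D = 180° − ∠F − ∠E ≈ 25.32°.
Law of sines gives d = f·sin D/sin F ≈ 807.44.
Area = ½·f·e·sin D ≈ 4.926e+05.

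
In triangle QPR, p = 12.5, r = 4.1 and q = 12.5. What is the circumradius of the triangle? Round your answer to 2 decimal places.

By the law of cosines, cos Q = (p² + r² − q²) / (2·p·r) ≈ 0.16400, so ∠Q ≈ 1.406 rad.
Circumradius = q/(2 sin Q) ≈ 6.3358.

6.34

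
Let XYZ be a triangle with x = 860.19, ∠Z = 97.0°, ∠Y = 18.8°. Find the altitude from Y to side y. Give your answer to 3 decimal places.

The third angle is ∠X = 180° − ∠Y − ∠Z = 64.20°.
Law of sines: y = x·sin Y/sin X ≈ 307.9.
Law of sines: z = x·sin Z/sin X ≈ 948.31.
Area = ½·x·y·sin Z ≈ 1.3144e+05.
The altitude from Y has length 2·area/y ≈ 853.78.

853.778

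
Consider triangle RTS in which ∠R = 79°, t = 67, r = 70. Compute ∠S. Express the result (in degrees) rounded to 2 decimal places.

∠S ≈ 31.02°

Law of sines: sin T = t·sin R/r ≈ 0.93956.
Since r ≥ t, only the acute value applies: ∠T ≈ 69.98°.
Then ∠S = 180° − ∠R − ∠T ≈ 31.02°.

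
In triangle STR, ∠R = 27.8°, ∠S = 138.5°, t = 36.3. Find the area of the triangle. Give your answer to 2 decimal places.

859.69

The third angle is ∠T = 180° − ∠R − ∠S = 13.70°.
Law of sines: s = t·sin S/sin T ≈ 101.56.
Law of sines: r = t·sin R/sin T ≈ 71.483.
Area = ½·t·s·sin R ≈ 859.69.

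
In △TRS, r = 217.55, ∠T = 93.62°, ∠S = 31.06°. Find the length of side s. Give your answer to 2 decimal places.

The third angle is ∠R = 180° − ∠S − ∠T = 55.32°.
Law of sines: s = r·sin S/sin R ≈ 136.49.

136.49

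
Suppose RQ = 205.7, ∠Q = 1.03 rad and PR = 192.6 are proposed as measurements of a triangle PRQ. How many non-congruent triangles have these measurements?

2

RQ·sin Q = 205.7·sin(1.03 rad) ≈ 176.3.
Since RQ sin Q < PR < RQ (176.3 < 192.6 < 205.7), two triangles exist.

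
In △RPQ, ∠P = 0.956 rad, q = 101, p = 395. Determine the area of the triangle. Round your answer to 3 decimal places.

area ≈ 18338.736

Law of sines: sin Q = q·sin P/p ≈ 0.20888.
Since p ≥ q, only the acute value applies: ∠Q ≈ 0.210 rad.
Then ∠R = π − ∠P − ∠Q ≈ 1.975 rad.
Law of sines gives r = p·sin R/sin P ≈ 444.54.
Area = ½·p·q·sin R ≈ 18339.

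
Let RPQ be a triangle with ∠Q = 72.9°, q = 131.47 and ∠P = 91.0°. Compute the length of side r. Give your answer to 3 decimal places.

38.145

The third angle is ∠R = 180° − ∠P − ∠Q = 16.10°.
Law of sines: r = q·sin R/sin Q ≈ 38.145.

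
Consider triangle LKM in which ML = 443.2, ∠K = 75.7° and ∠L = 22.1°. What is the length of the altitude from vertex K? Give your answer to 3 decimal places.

The third angle is ∠M = 180° − ∠L − ∠K = 82.20°.
Law of sines: KM = ML·sin L/sin K ≈ 172.07.
Law of sines: LK = ML·sin M/sin K ≈ 453.14.
Area = ½·ML·KM·sin M ≈ 37779.
The altitude from K has length 2·area/ML ≈ 170.48.

h_K ≈ 170.482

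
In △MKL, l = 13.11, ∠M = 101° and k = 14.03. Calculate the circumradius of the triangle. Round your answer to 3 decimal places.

By the law of cosines, m² = k² + l² − 2·k·l·cos M = 438.91, so m ≈ 20.95.
Area = ½·k·l·sin M ≈ 90.277.
Circumradius = m/(2 sin M) ≈ 10.671.

10.671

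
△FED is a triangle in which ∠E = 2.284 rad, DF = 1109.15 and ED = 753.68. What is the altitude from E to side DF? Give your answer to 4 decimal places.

Law of sines: sin F = ED·sin E/DF ≈ 0.51389.
Since DF ≥ ED, only the acute value applies: ∠F ≈ 0.540 rad.
Then ∠D = π − ∠E − ∠F ≈ 0.318 rad.
Law of sines gives FE = DF·sin D/sin E ≈ 458.39.
Area = ½·DF·ED·sin D ≈ 1.3064e+05.
The altitude from E has length 2·area/DF ≈ 235.56.

h_E ≈ 235.5617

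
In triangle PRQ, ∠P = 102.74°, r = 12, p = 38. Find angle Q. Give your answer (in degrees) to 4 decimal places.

Law of sines: sin R = r·sin P/p ≈ 0.30801.
Since p ≥ r, only the acute value applies: ∠R ≈ 17.94°.
Then ∠Q = 180° − ∠P − ∠R ≈ 59.32°.

∠Q ≈ 59.3204°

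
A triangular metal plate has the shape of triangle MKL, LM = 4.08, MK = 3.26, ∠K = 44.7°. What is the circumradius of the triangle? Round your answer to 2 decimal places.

2.90

Law of sines: sin L = MK·sin K/LM ≈ 0.56203.
Since LM ≥ MK, only the acute value applies: ∠L ≈ 34.20°.
Then ∠M = 180° − ∠K − ∠L ≈ 101.10°.
Law of sines gives KL = LM·sin M/sin K ≈ 5.6919.
Circumradius = LM/(2 sin K) ≈ 2.9002.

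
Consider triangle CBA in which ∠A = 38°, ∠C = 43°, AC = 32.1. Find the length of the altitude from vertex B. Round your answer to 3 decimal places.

13.646

The third angle is ∠B = 180° − ∠A − ∠C = 99.00°.
Law of sines: BA = AC·sin C/sin B ≈ 22.165.
Law of sines: CB = AC·sin A/sin B ≈ 20.009.
Area = ½·AC·BA·sin A ≈ 219.02.
The altitude from B has length 2·area/AC ≈ 13.646.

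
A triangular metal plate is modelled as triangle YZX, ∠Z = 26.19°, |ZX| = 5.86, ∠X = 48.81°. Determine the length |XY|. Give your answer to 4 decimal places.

2.6775

The third angle is ∠Y = 180° − ∠Z − ∠X = 105.00°.
Law of sines: |XY| = |ZX|·sin Z/sin Y ≈ 2.6775.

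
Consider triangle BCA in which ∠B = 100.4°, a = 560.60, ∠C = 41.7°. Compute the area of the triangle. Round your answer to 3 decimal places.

The third angle is ∠A = 180° − ∠B − ∠C = 37.90°.
Law of sines: b = a·sin B/sin A ≈ 897.61.
Law of sines: c = a·sin C/sin A ≈ 607.09.
Area = ½·a·b·sin C ≈ 1.6737e+05.

area ≈ 167372.507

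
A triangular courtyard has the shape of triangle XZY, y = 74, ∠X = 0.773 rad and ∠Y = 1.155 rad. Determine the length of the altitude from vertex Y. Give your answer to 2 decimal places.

52.92

The third angle is ∠Z = π − ∠Y − ∠X = 1.214 rad.
Law of sines: x = y·sin X/sin Y ≈ 56.486.
Law of sines: z = y·sin Z/sin Y ≈ 75.786.
Area = ½·y·x·sin Z ≈ 1958.1.
The altitude from Y has length 2·area/y ≈ 52.921.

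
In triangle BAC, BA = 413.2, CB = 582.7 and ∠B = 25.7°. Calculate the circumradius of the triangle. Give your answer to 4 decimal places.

318.6188

By the law of cosines, AC² = CB² + BA² − 2·CB·BA·cos B = 76366, so AC ≈ 276.34.
Area = ½·CB·BA·sin B ≈ 52206.
Circumradius = AC/(2 sin B) ≈ 318.62.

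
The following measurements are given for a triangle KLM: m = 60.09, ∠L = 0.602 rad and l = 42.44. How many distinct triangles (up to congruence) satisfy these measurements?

m·sin L = 60.09·sin(0.602 rad) ≈ 34.03.
Since m sin L < l < m (34.03 < 42.44 < 60.09), two triangles exist.

2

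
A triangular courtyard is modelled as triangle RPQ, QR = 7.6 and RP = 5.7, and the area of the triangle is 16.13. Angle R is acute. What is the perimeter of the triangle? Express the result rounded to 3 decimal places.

From area = ½·QR·RP·sin R, we get sin R = 2·area/(QR·RP) ≈ 0.74469.
Taking the acute solution, ∠R ≈ 0.8401 rad.
Law of cosines then gives PQ ≈ 5.6943.
Perimeter = 5.6943 + 7.6 + 5.7 = 18.994.

perimeter ≈ 18.994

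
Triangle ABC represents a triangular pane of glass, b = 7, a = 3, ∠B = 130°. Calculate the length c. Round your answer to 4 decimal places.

4.6836

Law of sines: sin A = a·sin B/b ≈ 0.32830.
Since b ≥ a, only the acute value applies: ∠A ≈ 19.17°.
Then ∠C = 180° − ∠B − ∠A ≈ 30.83°.
Law of sines gives c = b·sin C/sin B ≈ 4.6836.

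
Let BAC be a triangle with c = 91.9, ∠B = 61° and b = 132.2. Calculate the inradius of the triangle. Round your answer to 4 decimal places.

r ≈ 32.1655

Law of sines: sin C = c·sin B/b ≈ 0.60800.
Since b ≥ c, only the acute value applies: ∠C ≈ 37.45°.
Then ∠A = 180° − ∠B − ∠C ≈ 81.55°.
Law of sines gives a = b·sin A/sin B ≈ 149.51.
Area = ½·b·c·sin A ≈ 6008.7.
Semiperimeter s = (132.2+149.51+91.9)/2 = 186.81.
Inradius = area/s = 6008.7/186.81 ≈ 32.166.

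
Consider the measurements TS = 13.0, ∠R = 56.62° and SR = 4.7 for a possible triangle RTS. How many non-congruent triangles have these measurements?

1

SR·sin R = 4.7·sin(56.62°) ≈ 3.925.
Since TS ≥ SR, exactly one triangle exists.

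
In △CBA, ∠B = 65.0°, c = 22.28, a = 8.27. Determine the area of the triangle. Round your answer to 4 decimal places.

Area = ½·a·c·sin B ≈ 83.496.

area ≈ 83.4961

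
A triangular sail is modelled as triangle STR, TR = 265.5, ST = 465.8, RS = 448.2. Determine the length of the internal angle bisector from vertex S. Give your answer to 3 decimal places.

By the law of cosines, cos S = (RS² + ST² − TR²) / (2·RS·ST) ≈ 0.83192, so ∠S ≈ 33.70°.
The bisector from S has length 2·RS·ST·cos(∠S/2)/(RS+ST) ≈ 437.21.

437.213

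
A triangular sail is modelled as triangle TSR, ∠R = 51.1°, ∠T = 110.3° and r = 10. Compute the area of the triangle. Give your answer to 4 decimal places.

area ≈ 19.2195

The third angle is ∠S = 180° − ∠R − ∠T = 18.60°.
Law of sines: t = r·sin T/sin R ≈ 12.051.
Law of sines: s = r·sin S/sin R ≈ 4.0985.
Area = ½·r·t·sin S ≈ 19.219.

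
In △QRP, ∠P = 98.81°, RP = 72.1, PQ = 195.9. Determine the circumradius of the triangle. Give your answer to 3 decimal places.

By the law of cosines, QR² = RP² + PQ² − 2·RP·PQ·cos P = 47902, so QR ≈ 218.86.
Area = ½·RP·PQ·sin P ≈ 6978.9.
Circumradius = QR/(2 sin P) ≈ 110.74.

110.739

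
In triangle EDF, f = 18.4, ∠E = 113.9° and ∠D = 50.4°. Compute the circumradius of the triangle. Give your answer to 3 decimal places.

The third angle is ∠F = 180° − ∠E − ∠D = 15.70°.
Law of sines: e = f·sin E/sin F ≈ 62.166.
Law of sines: d = f·sin D/sin F ≈ 52.393.
Circumradius = f/(2 sin F) ≈ 33.998.

R ≈ 33.998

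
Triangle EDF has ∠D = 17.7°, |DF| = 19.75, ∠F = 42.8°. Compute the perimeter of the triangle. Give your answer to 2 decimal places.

42.07

The third angle is ∠E = 180° − ∠D − ∠F = 119.50°.
Law of sines: |FE| = |DF|·sin D/sin E ≈ 6.8991.
Law of sines: |ED| = |DF|·sin F/sin E ≈ 15.418.
Semiperimeter s = (19.75+6.8991+15.418)/2 = 21.033.
Perimeter = 19.75 + 6.8991 + 15.418 = 42.067.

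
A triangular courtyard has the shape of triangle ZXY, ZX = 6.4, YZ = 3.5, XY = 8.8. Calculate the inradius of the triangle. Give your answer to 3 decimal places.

Semiperimeter s = (8.8 + 3.5 + 6.4)/2 = 9.35.
Heron's formula: area = √(9.35·0.55·5.85·2.95) ≈ 9.4205.
Inradius = area/s = 9.4205/9.35 ≈ 1.0075.

1.008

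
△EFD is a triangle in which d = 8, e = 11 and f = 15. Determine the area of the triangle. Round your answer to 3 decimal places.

Semiperimeter s = (11 + 15 + 8)/2 = 17.
Heron's formula: area = √(17·6·2·9) ≈ 42.849.

42.849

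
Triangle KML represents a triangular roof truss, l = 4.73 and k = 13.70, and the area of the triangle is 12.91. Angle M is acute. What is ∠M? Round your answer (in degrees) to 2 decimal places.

From area = ½·l·k·sin M, we get sin M = 2·area/(l·k) ≈ 0.39845.
Taking the acute solution, ∠M ≈ 23.48°.

23.48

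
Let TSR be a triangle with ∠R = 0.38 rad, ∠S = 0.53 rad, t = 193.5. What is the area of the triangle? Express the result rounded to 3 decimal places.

The third angle is ∠T = π − ∠S − ∠R = 2.232 rad.
Law of sines: s = t·sin S/sin T ≈ 123.9.
Law of sines: r = t·sin R/sin T ≈ 90.909.
Area = ½·t·s·sin R ≈ 4446.4.

area ≈ 4446.398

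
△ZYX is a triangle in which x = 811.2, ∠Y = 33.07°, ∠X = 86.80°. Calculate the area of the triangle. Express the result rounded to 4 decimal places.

The third angle is ∠Z = 180° − ∠Y − ∠X = 60.13°.
Law of sines: z = x·sin Z/sin X ≈ 704.54.
Law of sines: y = x·sin Y/sin X ≈ 443.33.
Area = ½·x·z·sin Y ≈ 1.5593e+05.

area ≈ 155928.8046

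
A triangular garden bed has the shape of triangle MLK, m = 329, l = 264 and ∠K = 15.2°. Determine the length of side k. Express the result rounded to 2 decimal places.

By the law of cosines, k² = m² + l² − 2·m·l·cos K = 10302, so k ≈ 101.5.

101.50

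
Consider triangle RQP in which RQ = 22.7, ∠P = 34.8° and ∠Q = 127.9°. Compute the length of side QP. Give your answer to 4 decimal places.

11.8280

The third angle is ∠R = 180° − ∠Q − ∠P = 17.30°.
Law of sines: QP = RQ·sin R/sin P ≈ 11.828.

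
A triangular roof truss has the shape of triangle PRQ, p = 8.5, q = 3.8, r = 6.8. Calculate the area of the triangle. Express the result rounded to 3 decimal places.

12.592

Semiperimeter s = (8.5 + 6.8 + 3.8)/2 = 9.55.
Heron's formula: area = √(9.55·1.05·2.75·5.75) ≈ 12.592.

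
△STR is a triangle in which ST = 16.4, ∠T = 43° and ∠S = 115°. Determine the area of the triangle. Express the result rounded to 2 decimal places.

The third angle is ∠R = 180° − ∠S − ∠T = 22.00°.
Law of sines: TR = ST·sin S/sin R ≈ 39.677.
Law of sines: RS = ST·sin T/sin R ≈ 29.857.
Area = ½·ST·TR·sin T ≈ 221.89.

221.89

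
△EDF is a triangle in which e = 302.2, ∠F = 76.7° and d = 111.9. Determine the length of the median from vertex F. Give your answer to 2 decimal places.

By the law of cosines, f² = e² + d² − 2·e·d·cos F = 88288, so f ≈ 297.13.
Median from F: ½√(2·e² + 2·d² − f²) ≈ 172.78.

172.78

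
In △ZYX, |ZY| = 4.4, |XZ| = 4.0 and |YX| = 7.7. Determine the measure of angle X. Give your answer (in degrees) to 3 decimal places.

By the law of cosines, cos X = (|YX|² + |XZ|² − |ZY|²) / (2·|YX|·|XZ|) ≈ 0.90795, so ∠X ≈ 24.78°.

∠X ≈ 24.776°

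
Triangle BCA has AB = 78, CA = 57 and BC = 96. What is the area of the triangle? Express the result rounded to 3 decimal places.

2222.808

Semiperimeter s = (57 + 78 + 96)/2 = 115.5.
Heron's formula: area = √(115.5·58.5·37.5·19.5) ≈ 2222.8.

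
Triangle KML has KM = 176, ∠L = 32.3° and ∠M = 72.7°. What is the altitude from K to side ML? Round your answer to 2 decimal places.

168.04

The third angle is ∠K = 180° − ∠M − ∠L = 75.00°.
Law of sines: ML = KM·sin K/sin L ≈ 318.15.
Law of sines: LK = KM·sin M/sin L ≈ 314.47.
Area = ½·KM·ML·sin M ≈ 26730.
The altitude from K has length 2·area/ML ≈ 168.04.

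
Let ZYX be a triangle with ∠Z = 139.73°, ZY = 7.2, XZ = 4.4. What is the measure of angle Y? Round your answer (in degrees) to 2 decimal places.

By the law of cosines, YX² = XZ² + ZY² − 2·XZ·ZY·cos Z = 119.54, so YX ≈ 10.934.
Law of cosines again: cos Y = (ZY² + YX² − XZ²)/(2·ZY·YX) ≈ 0.96557, so ∠Y ≈ 15.08°.

∠Y ≈ 15.08°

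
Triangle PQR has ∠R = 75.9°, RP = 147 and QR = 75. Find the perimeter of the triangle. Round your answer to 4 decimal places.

By the law of cosines, PQ² = QR² + RP² − 2·QR·RP·cos R = 21862, so PQ ≈ 147.86.
Semiperimeter s = (75+147+147.86)/2 = 184.93.
Perimeter = 75 + 147 + 147.86 = 369.86.

369.8590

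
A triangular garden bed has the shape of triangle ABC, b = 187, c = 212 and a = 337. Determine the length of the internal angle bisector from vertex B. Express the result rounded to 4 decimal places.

251.3065

By the law of cosines, cos B = (c² + a² − b²) / (2·c·a) ≈ 0.86462, so ∠B ≈ 30.16°.
The bisector from B has length 2·c·a·cos(∠B/2)/(c+a) ≈ 251.31.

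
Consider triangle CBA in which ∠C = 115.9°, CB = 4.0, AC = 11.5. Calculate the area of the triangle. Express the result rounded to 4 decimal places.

Area = ½·AC·CB·sin C ≈ 20.69.

area ≈ 20.6898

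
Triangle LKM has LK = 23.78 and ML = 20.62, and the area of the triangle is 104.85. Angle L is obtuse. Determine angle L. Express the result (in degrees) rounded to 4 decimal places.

154.6809

From area = ½·ML·LK·sin L, we get sin L = 2·area/(ML·LK) ≈ 0.42766.
Taking the obtuse solution, ∠L ≈ 154.68°.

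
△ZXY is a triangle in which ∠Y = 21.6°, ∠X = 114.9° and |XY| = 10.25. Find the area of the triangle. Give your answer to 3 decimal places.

area ≈ 25.482

The third angle is ∠Z = 180° − ∠X − ∠Y = 43.50°.
Law of sines: |YZ| = |XY|·sin X/sin Z ≈ 13.506.
Law of sines: |ZX| = |XY|·sin Y/sin Z ≈ 5.4816.
Area = ½·|XY|·|YZ|·sin Y ≈ 25.482.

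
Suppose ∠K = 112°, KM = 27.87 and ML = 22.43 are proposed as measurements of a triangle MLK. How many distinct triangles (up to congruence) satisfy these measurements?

KM·sin K = 27.87·sin(112°) ≈ 25.84.
Since ∠K is not acute, a triangle exists only if ML > KM; here ML ≤ KM, so there is no triangle.

0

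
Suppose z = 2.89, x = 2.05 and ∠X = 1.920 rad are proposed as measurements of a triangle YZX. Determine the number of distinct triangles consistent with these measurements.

z·sin X = 2.89·sin(1.920 rad) ≈ 2.716.
Since ∠X is not acute, a triangle exists only if x > z; here x ≤ z, so there is no triangle.

0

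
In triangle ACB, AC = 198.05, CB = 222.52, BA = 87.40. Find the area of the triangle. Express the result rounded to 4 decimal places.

Semiperimeter s = (222.52 + 87.4 + 198.05)/2 = 253.99.
Heron's formula: area = √(253.99·31.465·166.59·55.935) ≈ 8629.3.

8629.3418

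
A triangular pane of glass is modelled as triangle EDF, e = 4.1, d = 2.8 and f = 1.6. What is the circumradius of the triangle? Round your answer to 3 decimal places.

2.934

By the law of cosines, cos E = (d² + f² − e²) / (2·d·f) ≈ -0.71540, so ∠E ≈ 2.3680 rad.
Circumradius = e/(2 sin E) ≈ 2.934.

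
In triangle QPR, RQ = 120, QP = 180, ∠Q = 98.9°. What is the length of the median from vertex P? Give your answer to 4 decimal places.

By the law of cosines, PR² = RQ² + QP² − 2·RQ·QP·cos Q = 53483, so PR ≈ 231.26.
Median from P: ½√(2·QP² + 2·PR² − RQ²) ≈ 198.35.

m_P ≈ 198.3475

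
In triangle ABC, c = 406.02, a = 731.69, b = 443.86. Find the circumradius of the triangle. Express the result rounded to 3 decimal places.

By the law of cosines, cos A = (b² + c² − a²) / (2·b·c) ≈ -0.48138, so ∠A ≈ 118.78°.
Circumradius = a/(2 sin A) ≈ 417.39.

417.388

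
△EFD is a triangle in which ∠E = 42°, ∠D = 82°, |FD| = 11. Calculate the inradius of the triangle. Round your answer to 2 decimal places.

The third angle is ∠F = 180° − ∠D − ∠E = 56.00°.
Law of sines: |DE| = |FD|·sin F/sin E ≈ 13.629.
Law of sines: |EF| = |FD|·sin D/sin E ≈ 16.279.
Area = ½·|FD|·|DE|·sin D ≈ 74.229.
Semiperimeter s = (11+13.629+16.279)/2 = 20.454.
Inradius = area/s = 74.229/20.454 ≈ 3.6291.

r ≈ 3.63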